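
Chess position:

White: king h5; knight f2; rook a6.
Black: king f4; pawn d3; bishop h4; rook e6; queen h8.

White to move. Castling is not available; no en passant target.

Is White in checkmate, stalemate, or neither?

White to move; white king on h5.
In check: yes, from the black queen on h8.
King squares — g4: attacked by Kf4; h4: attacked by Qh8; g5: attacked by Kf4; g6: attacked by Re6; h6: attacked by Re6.
Legal moves for White: none.
In check with no legal moves → checkmate.

checkmate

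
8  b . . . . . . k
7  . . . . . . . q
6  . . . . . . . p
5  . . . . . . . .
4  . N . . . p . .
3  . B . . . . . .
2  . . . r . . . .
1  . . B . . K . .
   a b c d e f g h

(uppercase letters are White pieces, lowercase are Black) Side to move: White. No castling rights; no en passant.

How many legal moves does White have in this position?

20

White to move; king on f1.
In check: no.
Legal moves: Nc6, Na6, Nd5, Nd3, Nc2, Na2, Bg8, Bf7, Be6, Bd5, Bc4, Ba4, Bc2, Ba2, Bd1, Kg1, Ke1, Ba3, Bxd2, Bb2+.
Count: 20.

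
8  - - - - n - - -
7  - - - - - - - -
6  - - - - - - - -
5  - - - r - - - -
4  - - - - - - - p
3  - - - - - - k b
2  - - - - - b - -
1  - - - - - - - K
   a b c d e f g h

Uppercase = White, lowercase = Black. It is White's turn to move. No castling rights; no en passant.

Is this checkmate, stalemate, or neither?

White to move; white king on h1.
In check: no.
King squares — g1: attacked by Bf2; g2: attacked by Kg3; h2: attacked by Kg3.
Legal moves for White: none.
Not in check and no legal moves → stalemate.

stalemate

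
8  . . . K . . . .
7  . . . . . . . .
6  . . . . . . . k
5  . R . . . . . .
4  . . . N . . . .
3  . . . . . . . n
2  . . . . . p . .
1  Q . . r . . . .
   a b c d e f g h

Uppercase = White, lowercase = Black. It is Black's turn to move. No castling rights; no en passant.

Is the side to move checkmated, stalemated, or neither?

neither

Black to move; black king on h6.
In check: no.
Legal moves for Black include: Kh7, Kg7, Kg6, Ng5, Nf4, Ng1, Rxd4+, Rd3, Rd2, Rh1, Rg1, Rf1, Re1, Rc1, Rb1, Rxa1, f1=Q, f1=R, ... (list truncated; more exist).
Black has legal moves and is not in check → neither.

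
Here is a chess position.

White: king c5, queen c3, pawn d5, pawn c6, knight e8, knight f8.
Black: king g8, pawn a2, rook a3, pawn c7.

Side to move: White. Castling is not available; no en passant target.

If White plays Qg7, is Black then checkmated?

yes

After Qg7: black king on g8; in check: yes, from the white queen on g7.
King squares — f7: attacked by Qg7; g7: attacked by Ne8; h7: attacked by Qg7; f8: attacked by Qg7; h8: attacked by Qg7.
Black has no legal moves → checkmate.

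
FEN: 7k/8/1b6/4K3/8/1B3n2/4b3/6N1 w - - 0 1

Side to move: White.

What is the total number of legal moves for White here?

8

White to move; king on e5.
In check: yes, from the black knight on f3.
Legal moves: Kf6, Ke6, Kd6, Kf5, Kd5, Kf4, Ke4, Nxf3.
Count: 8.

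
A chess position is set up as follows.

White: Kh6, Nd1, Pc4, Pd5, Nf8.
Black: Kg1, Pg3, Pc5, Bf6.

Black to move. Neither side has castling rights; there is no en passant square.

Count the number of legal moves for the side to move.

Black to move; king on g1.
In check: no.
Legal moves: Bh8, Bd8, Bg7+, Be7, Bg5+, Be5, Bh4, Bd4, Bc3, Bb2, Ba1, Kh2, Kg2, Kh1, Kf1, g2.
Count: 16.

16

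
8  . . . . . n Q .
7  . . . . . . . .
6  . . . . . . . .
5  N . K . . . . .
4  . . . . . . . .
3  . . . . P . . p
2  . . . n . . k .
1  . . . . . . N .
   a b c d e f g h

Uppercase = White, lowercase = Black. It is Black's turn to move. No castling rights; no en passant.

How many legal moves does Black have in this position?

5

Black to move; king on g2.
In check: yes, from the white queen on g8.
Legal moves: Kh2, Kf2, Kh1, Kf1, Ng6.
Count: 5.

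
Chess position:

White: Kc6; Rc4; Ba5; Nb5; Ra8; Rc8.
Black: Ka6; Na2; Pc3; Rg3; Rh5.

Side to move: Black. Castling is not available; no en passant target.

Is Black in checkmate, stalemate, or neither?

checkmate

Black to move; black king on a6.
In check: yes, from the white rook on a8.
King squares — a5: attacked by Ra8; b5: attacked by Kc6; b6: attacked by Ba5; a7: attacked by Nb5; b7: attacked by Kc6.
Legal moves for Black: none.
In check with no legal moves → checkmate.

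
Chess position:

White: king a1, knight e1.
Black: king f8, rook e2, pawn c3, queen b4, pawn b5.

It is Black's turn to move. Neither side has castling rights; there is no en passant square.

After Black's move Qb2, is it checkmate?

yes

After Qb2: white king on a1; in check: yes, from the black queen on b2.
King squares — b1: attacked by Qb2; a2: attacked by Qb2; b2: attacked by Re2.
White has no legal moves → checkmate.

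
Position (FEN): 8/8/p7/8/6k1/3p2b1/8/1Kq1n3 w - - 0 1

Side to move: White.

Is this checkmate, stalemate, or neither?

White to move; white king on b1.
In check: yes, from the black queen on c1.
Legal moves for White: Ka2, Kxc1.
White is in check but has 2 legal moves → neither.

neither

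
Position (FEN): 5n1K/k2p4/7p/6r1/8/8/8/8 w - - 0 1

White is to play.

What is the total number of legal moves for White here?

0

White to move; king on h8.
In check: no.
Legal moves: none.
Count: 0.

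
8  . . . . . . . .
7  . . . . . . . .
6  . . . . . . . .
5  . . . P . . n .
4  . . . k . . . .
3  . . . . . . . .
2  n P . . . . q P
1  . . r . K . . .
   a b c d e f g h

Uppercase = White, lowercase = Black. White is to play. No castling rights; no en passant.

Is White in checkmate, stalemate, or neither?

White to move; white king on e1.
In check: yes, from the black rook on c1.
King squares — d1: attacked by Rc1; f1: attacked by Rc1; d2: attacked by Qg2; e2: attacked by Qg2; f2: attacked by Qg2.
Legal moves for White: none.
In check with no legal moves → checkmate.

checkmate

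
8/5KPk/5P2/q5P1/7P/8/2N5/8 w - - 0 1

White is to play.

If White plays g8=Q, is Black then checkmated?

After g8=Q: black king on h7; in check: yes, from the white queen on g8.
King squares — g6: attacked by Kf7; h6: attacked by Pg5; g7: attacked by Pf6; g8: attacked by Kf7; h8: attacked by Qg8.
Black has no legal moves → checkmate.

yes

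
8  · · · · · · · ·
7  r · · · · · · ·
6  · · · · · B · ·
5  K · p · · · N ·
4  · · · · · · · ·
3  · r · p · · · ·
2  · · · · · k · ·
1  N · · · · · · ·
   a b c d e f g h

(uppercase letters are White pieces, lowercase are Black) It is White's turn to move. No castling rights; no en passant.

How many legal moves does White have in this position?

0

White to move; king on a5.
In check: yes, from the black rook on a7.
Legal moves: none.
Count: 0.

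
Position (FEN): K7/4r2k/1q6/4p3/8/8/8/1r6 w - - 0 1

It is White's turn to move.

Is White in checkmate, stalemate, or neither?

stalemate

White to move; white king on a8.
In check: no.
King squares — a7: attacked by Qb6; b7: attacked by Qb6; b8: attacked by Qb6.
Legal moves for White: none.
Not in check and no legal moves → stalemate.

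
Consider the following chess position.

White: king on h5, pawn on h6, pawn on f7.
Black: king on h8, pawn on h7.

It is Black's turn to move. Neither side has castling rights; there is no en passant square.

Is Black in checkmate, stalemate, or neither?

Black to move; black king on h8.
In check: no.
King squares — g7: attacked by Ph6; h7: own pawn; g8: attacked by Pf7.
Legal moves for Black: none.
Not in check and no legal moves → stalemate.

stalemate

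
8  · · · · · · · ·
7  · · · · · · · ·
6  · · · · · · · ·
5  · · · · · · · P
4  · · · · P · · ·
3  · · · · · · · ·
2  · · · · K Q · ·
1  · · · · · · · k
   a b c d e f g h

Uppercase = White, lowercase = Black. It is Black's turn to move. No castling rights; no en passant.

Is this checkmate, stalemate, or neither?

Black to move; black king on h1.
In check: no.
King squares — g1: attacked by Qf2; g2: attacked by Qf2; h2: attacked by Qf2.
Legal moves for Black: none.
Not in check and no legal moves → stalemate.

stalemate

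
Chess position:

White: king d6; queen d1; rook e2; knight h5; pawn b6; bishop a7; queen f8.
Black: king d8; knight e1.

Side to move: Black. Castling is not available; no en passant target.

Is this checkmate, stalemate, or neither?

checkmate

Black to move; black king on d8.
In check: yes, from the white queen on f8.
King squares — c7: attacked by Pb6; d7: attacked by Kd6; e7: attacked by Re2; c8: attacked by Qf8; e8: attacked by Re2.
Legal moves for Black: none.
In check with no legal moves → checkmate.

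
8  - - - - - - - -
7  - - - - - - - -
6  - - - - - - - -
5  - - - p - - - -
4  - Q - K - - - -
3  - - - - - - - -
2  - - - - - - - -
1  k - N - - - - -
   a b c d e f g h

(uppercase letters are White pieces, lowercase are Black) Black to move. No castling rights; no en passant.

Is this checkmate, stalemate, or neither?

stalemate

Black to move; black king on a1.
In check: no.
King squares — b1: attacked by Qb4; a2: attacked by Nc1; b2: attacked by Qb4.
Legal moves for Black: none.
Not in check and no legal moves → stalemate.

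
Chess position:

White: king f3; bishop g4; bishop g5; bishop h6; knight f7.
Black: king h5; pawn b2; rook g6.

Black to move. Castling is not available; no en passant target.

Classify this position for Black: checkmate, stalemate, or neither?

Black to move; black king on h5.
In check: yes, from the white bishop on g4.
King squares — g4: attacked by Kf3; h4: attacked by Bg5; g5: attacked by Bh6; g6: own rook; h6: attacked by Bg5.
Legal moves for Black: none.
In check with no legal moves → checkmate.

checkmate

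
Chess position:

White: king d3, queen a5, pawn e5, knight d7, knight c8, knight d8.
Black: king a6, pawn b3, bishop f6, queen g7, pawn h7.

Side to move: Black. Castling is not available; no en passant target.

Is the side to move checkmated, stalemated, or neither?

Black to move; black king on a6.
In check: yes, from the white queen on a5.
Legal moves for Black: Kxa5.
Black is in check but has 1 legal move → neither.

neither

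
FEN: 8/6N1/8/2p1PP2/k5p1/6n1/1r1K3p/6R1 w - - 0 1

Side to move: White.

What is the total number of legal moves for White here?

White to move; king on d2.
In check: yes, from the black rook on b2.
Legal moves: Ke3, Kd3, Kc3, Ke1, Kd1, Kc1.
Count: 6.

6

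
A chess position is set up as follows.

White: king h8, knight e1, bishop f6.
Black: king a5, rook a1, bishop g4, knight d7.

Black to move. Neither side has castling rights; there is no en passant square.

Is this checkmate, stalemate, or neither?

Black to move; black king on a5.
In check: no.
Legal moves for Black include: Nf8, Nb8, Nxf6, Nb6, Ne5, Nc5, Kb6, Ka6, Kb5, Kb4, Ka4, Be6, Bh5, Bf5, Bh3, Bf3, Be2, Bd1, ... (list truncated; more exist).
Black has legal moves and is not in check → neither.

neither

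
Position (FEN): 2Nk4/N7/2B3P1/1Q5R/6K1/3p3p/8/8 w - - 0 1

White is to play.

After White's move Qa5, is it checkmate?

After Qa5: black king on d8; in check: yes, from the white queen on a5.
King squares — c7: attacked by Qa5; d7: attacked by Bc6; e7: attacked by Nc8; c8: attacked by Na7; e8: attacked by Bc6.
Black has no legal moves → checkmate.

yes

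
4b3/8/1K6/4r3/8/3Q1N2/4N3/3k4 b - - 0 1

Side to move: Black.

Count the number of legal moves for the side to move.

Black to move; king on d1.
In check: yes, from the white queen on d3.
Legal moves: none.
Count: 0.

0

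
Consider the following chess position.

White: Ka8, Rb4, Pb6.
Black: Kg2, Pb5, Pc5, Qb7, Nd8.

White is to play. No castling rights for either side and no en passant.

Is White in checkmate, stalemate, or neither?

checkmate

White to move; white king on a8.
In check: yes, from the black queen on b7.
King squares — a7: attacked by Qb7; b7: attacked by Nd8; b8: attacked by Qb7.
Legal moves for White: none.
In check with no legal moves → checkmate.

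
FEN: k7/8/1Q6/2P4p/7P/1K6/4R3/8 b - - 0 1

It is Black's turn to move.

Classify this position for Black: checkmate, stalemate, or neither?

Black to move; black king on a8.
In check: no.
King squares — a7: attacked by Qb6; b7: attacked by Qb6; b8: attacked by Qb6.
Legal moves for Black: none.
Not in check and no legal moves → stalemate.

stalemate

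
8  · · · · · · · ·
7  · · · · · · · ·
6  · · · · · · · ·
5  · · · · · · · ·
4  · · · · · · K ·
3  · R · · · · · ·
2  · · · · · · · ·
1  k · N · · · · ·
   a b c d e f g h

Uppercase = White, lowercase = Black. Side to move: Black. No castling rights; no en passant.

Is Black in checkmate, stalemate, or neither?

stalemate

Black to move; black king on a1.
In check: no.
King squares — b1: attacked by Rb3; a2: attacked by Nc1; b2: attacked by Rb3.
Legal moves for Black: none.
Not in check and no legal moves → stalemate.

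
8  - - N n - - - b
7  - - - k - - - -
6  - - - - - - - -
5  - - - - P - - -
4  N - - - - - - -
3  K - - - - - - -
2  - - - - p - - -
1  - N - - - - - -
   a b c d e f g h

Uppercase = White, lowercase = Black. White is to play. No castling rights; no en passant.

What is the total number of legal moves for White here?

15

White to move; king on a3.
In check: no.
Legal moves: Ne7, Na7, Nd6, Ncb6+, Nab6+, Nc5+, Nac3, Nb2, Kb4, Kb3, Kb2, Ka2, Nbc3, Nd2, e6+.
Count: 15.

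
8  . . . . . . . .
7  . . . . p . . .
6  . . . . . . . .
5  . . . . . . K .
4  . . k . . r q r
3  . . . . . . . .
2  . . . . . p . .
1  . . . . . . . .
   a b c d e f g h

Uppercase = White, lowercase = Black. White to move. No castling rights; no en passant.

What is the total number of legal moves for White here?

0

White to move; king on g5.
In check: yes, from the black queen on g4.
Legal moves: none.
Count: 0.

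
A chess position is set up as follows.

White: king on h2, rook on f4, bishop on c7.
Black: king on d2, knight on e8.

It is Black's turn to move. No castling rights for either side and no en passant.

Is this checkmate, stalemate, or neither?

Black to move; black king on d2.
In check: no.
Legal moves for Black: Ng7, Nxc7, Nf6, Nd6, Ke3, Kd3, Kc3, Ke2, Kc2, Ke1, Kd1, Kc1.
Black has 12 legal moves and is not in check → neither.

neither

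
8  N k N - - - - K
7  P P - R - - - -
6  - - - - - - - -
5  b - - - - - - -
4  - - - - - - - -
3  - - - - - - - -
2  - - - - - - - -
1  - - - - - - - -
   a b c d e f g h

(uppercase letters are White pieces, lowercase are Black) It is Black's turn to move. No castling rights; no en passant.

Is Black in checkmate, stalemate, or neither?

Black to move; black king on b8.
In check: yes, from the white pawn on a7.
King squares — a7: attacked by Nc8; b7: attacked by Rd7; c7: attacked by Rd7; a8: attacked by Pb7; c8: attacked by Pb7.
Legal moves for Black: none.
In check with no legal moves → checkmate.

checkmate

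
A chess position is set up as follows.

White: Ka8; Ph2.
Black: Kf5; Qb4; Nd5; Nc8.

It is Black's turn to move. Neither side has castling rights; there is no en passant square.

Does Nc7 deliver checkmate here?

yes

After Nc7: white king on a8; in check: yes, from the black knight on c7.
King squares — a7: attacked by Nc8; b7: attacked by Qb4; b8: attacked by Qb4.
White has no legal moves → checkmate.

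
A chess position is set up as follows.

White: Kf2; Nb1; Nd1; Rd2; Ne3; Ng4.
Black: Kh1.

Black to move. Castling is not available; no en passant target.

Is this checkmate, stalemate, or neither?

stalemate

Black to move; black king on h1.
In check: no.
King squares — g1: attacked by Kf2; g2: attacked by Kf2; h2: attacked by Ng4.
Legal moves for Black: none.
Not in check and no legal moves → stalemate.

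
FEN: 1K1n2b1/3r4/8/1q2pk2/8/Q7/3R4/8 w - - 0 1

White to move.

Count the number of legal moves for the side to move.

White to move; king on b8.
In check: yes, from the black queen on b5.
Legal moves: Kc8, Ka8.
Count: 2.

2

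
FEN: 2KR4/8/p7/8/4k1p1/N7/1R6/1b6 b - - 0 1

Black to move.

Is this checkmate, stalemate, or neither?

neither

Black to move; black king on e4.
In check: no.
Legal moves for Black: Kf5, Ke5, Kf4, Kf3, Ke3, Bd3, Bc2, Ba2, a5, g3.
Black has 10 legal moves and is not in check → neither.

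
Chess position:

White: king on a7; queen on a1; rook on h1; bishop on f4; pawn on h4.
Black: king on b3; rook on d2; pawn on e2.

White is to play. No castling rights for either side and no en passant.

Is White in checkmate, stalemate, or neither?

neither

White to move; white king on a7.
In check: no.
Legal moves for White include: Kb8, Ka8, Kb7, Kb6, Ka6, Bb8, Bc7, Bh6, Bd6, Bg5, Be5, Bg3, Be3, Bh2, Bxd2, Rh3+, Rh2, Rg1, ... (list truncated; more exist).
White has legal moves and is not in check → neither.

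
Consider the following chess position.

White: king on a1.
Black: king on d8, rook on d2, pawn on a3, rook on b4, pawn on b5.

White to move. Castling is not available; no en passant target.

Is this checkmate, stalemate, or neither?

stalemate

White to move; white king on a1.
In check: no.
King squares — b1: attacked by Rb4; a2: attacked by Rd2; b2: attacked by Rd2.
Legal moves for White: none.
Not in check and no legal moves → stalemate.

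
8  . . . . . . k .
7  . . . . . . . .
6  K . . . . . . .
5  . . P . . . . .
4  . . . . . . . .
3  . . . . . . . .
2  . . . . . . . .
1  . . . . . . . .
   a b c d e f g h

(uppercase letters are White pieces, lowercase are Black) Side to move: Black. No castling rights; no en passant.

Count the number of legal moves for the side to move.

Black to move; king on g8.
In check: no.
Legal moves: Kh8, Kf8, Kh7, Kg7, Kf7.
Count: 5.

5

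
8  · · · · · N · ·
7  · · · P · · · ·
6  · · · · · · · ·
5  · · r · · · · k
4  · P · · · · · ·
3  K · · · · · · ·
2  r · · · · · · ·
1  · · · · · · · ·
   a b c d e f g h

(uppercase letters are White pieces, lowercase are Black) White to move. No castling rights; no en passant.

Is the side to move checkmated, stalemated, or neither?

neither

White to move; white king on a3.
In check: yes, from the black rook on a2.
Legal moves for White: Kb3, Kxa2.
White is in check but has 2 legal moves → neither.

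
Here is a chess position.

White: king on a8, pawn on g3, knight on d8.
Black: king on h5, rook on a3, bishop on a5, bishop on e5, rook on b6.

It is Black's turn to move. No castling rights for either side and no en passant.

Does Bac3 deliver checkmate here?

After Bac3: white king on a8; in check: yes, from the black rook on a3.
King squares — a7: attacked by Ra3; b7: attacked by Rb6; b8: attacked by Be5.
White has no legal moves → checkmate.

yes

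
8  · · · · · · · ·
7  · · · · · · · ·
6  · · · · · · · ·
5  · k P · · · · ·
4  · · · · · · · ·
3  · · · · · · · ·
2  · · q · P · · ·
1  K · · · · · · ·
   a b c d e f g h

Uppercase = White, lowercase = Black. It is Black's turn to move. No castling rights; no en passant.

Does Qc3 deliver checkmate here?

no

After Qc3: white king on a1; in check: yes, from the black queen on c3.
White has 2 legal replies: Ka2, Kb1.
In check but a legal move exists → not checkmate.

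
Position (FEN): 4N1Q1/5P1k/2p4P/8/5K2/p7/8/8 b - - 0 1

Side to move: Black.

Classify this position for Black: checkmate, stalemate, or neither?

neither

Black to move; black king on h7.
In check: yes, from the white queen on g8.
King squares — g6: attacked by Qg8; h6: available; g7: attacked by Ph6; g8: attacked by Pf7; h8: attacked by Qg8.
Legal moves for Black: Kxh6.
Black is in check but has 1 legal move → neither.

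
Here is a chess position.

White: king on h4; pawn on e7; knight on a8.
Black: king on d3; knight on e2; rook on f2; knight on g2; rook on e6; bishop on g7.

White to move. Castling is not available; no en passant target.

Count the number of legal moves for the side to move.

4

White to move; king on h4.
In check: yes, from the black knight on g2.
Legal moves: Kh5, Kg5, Kg4, Kh3.
Count: 4.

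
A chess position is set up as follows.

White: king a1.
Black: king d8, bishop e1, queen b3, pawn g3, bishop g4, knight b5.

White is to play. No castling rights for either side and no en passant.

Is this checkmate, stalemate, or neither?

White to move; white king on a1.
In check: no.
King squares — b1: attacked by Qb3; a2: attacked by Qb3; b2: attacked by Qb3.
Legal moves for White: none.
Not in check and no legal moves → stalemate.

stalemate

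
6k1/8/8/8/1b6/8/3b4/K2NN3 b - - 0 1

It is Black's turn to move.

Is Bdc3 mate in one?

no

After Bdc3: white king on a1; in check: yes, from the black bishop on c3.
White has 4 legal replies: Ka2, Kb1, Nxc3, Nb2.
In check but a legal move exists → not checkmate.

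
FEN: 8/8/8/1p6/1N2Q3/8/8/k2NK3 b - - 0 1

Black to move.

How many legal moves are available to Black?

0

Black to move; king on a1.
In check: no.
Legal moves: none.
Count: 0.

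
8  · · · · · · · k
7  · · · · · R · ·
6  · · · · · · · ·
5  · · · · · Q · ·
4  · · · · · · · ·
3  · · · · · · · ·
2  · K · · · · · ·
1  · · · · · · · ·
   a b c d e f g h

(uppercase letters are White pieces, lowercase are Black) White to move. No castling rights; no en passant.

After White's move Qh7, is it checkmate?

After Qh7: black king on h8; in check: yes, from the white queen on h7.
King squares — g7: attacked by Rf7; h7: attacked by Rf7; g8: attacked by Qh7.
Black has no legal moves → checkmate.

yes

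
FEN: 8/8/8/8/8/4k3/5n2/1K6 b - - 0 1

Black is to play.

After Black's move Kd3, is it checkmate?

no

After Kd3: white king on b1; in check: no.
White is not in check, so this cannot be checkmate.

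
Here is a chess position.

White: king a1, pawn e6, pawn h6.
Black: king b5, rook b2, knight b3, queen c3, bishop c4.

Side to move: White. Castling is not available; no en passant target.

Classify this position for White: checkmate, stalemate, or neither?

White to move; white king on a1.
In check: yes, from the black knight on b3.
King squares — b1: attacked by Rb2; a2: attacked by Rb2; b2: attacked by Qc3.
Legal moves for White: none.
In check with no legal moves → checkmate.

checkmate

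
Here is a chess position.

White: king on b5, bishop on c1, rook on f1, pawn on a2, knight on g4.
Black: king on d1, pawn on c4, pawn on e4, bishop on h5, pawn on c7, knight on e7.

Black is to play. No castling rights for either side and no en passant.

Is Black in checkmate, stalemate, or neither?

neither

Black to move; black king on d1.
In check: yes, from the white rook on f1.
King squares — c1: attacked by Rf1; e1: attacked by Rf1; c2: available; d2: attacked by Bc1; e2: available.
Legal moves for Black: Ke2, Kc2.
Black is in check but has 2 legal moves → neither.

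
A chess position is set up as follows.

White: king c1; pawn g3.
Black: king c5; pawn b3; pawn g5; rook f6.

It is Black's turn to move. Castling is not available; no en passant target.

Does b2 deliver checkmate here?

no

After b2: white king on c1; in check: yes, from the black pawn on b2.
White has 5 legal replies: Kd2, Kc2, Kxb2, Kd1, Kb1.
In check but a legal move exists → not checkmate.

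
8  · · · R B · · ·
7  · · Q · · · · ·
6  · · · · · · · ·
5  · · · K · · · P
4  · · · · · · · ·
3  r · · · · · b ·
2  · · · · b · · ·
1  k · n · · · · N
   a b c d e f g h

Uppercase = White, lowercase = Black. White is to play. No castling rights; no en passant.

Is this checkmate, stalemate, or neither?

neither

White to move; white king on d5.
In check: no.
Legal moves for White include: Bf7, Bd7, Bg6, Bc6, Bb5, Ba4, Rc8, Rb8, Ra8, Rd7, Rd6, Qc8, Qb8, Qh7, Qg7+, Qf7, Qe7, Qd7, ... (list truncated; more exist).
White has legal moves and is not in check → neither.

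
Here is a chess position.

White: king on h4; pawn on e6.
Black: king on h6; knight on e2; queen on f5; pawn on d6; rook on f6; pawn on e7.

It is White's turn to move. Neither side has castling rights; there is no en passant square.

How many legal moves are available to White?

0

White to move; king on h4.
In check: no.
Legal moves: none.
Count: 0.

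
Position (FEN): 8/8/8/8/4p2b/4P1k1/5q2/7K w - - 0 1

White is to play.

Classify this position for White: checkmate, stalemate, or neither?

stalemate

White to move; white king on h1.
In check: no.
King squares — g1: attacked by Qf2; g2: attacked by Qf2; h2: attacked by Qf2.
Legal moves for White: none.
Not in check and no legal moves → stalemate.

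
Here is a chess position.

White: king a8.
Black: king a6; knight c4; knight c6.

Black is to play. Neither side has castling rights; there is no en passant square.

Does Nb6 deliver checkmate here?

yes

After Nb6: white king on a8; in check: yes, from the black knight on b6.
King squares — a7: attacked by Ka6; b7: attacked by Ka6; b8: attacked by Nc6.
White has no legal moves → checkmate.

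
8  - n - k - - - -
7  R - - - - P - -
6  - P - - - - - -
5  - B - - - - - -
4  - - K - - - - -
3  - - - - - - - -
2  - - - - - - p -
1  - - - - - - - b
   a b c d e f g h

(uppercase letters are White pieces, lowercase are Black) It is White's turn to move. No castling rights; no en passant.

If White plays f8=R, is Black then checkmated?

yes

After f8=R: black king on d8; in check: yes, from the white rook on f8.
King squares — c7: attacked by Pb6; d7: attacked by Bb5; e7: attacked by Ra7; c8: attacked by Rf8; e8: attacked by Bb5.
Black has no legal moves → checkmate.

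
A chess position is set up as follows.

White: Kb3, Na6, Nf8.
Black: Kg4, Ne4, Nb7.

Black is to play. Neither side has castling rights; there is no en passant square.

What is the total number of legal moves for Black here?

20

Black to move; king on g4.
In check: no.
Legal moves: Nd8, Nbd6, Nbc5+, Na5+, Kh5, Kg5, Kf5, Kh4, Kf4, Kh3, Kg3, Kf3, Nf6, Ned6, Ng5, Nec5+, Ng3, Nc3, Nf2, Nd2+.
Count: 20.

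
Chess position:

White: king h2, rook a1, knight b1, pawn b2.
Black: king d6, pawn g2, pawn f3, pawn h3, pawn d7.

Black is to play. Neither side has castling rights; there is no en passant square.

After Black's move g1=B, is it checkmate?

no

After g1=B: white king on h2; in check: yes, from the black bishop on g1.
White has 4 legal replies: Kxh3, Kg3, Kh1, Kxg1.
In check but a legal move exists → not checkmate.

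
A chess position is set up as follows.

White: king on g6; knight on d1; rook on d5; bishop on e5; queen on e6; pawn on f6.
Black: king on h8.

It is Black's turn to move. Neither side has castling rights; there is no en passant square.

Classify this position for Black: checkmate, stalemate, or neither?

stalemate

Black to move; black king on h8.
In check: no.
King squares — g7: attacked by Pf6; h7: attacked by Kg6; g8: attacked by Qe6.
Legal moves for Black: none.
Not in check and no legal moves → stalemate.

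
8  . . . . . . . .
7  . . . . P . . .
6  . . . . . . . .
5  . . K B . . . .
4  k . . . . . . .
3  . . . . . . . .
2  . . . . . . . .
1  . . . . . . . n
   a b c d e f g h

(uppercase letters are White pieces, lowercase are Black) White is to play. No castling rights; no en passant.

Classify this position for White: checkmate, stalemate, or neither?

White to move; white king on c5.
In check: no.
Legal moves for White include: Bg8, Ba8, Bf7, Bb7, Be6, Bc6+, Be4, Bc4, Bf3, Bb3+, Bg2, Ba2, Bxh1, Kd6, Kc6, Kb6, Kd4, Kc4, ... (list truncated; more exist).
White has legal moves and is not in check → neither.

neither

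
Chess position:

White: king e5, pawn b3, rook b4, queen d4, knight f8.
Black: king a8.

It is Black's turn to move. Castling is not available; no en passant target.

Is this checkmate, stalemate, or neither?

Black to move; black king on a8.
In check: no.
King squares — a7: attacked by Qd4; b7: attacked by Rb4; b8: attacked by Rb4.
Legal moves for Black: none.
Not in check and no legal moves → stalemate.

stalemate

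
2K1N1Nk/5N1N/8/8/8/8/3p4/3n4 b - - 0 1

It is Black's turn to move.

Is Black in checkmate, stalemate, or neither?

Black to move; black king on h8.
In check: yes, from the white knight on f7.
Legal moves for Black: Kxg8, Kxh7.
Black is in check but has 2 legal moves → neither.

neither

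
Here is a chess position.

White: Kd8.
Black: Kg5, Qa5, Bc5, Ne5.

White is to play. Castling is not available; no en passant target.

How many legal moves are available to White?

White to move; king on d8.
In check: yes, from the black queen on a5.
Legal moves: Ke8, Kc8.
Count: 2.

2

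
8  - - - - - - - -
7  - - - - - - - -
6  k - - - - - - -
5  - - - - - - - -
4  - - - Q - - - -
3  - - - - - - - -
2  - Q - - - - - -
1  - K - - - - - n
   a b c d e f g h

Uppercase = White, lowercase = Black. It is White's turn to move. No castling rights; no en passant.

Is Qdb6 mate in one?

After Qdb6: black king on a6; in check: yes, from the white queen on b6.
King squares — a5: attacked by Qb6; b5: attacked by Qb2; b6: attacked by Qb2; a7: attacked by Qb6; b7: attacked by Qb6.
Black has no legal moves → checkmate.

yes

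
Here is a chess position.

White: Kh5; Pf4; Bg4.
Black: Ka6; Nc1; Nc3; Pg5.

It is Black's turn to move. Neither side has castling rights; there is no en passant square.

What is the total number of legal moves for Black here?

Black to move; king on a6.
In check: no.
Legal moves: Kb7, Ka7, Kb6, Kb5, Ka5, Nd5, Nb5, Ne4, Na4, N3e2, N3a2, Nd1, Nb1, Nd3, Nb3, N1e2, N1a2, gxf4.
Count: 18.

18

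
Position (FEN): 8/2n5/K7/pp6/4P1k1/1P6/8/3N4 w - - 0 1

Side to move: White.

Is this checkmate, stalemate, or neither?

White to move; white king on a6.
In check: yes, from the black knight on c7.
King squares — a5: available; b5: attacked by Nc7; b6: available; a7: available; b7: available.
Legal moves for White: Kb7, Ka7, Kb6, Kxa5.
White is in check but has 4 legal moves → neither.

neither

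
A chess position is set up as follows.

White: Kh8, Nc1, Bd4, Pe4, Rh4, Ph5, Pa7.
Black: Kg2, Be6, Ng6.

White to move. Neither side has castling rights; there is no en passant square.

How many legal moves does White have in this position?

3

White to move; king on h8.
In check: yes, from the black knight on g6.
Legal moves: Kh7, Kg7, hxg6.
Count: 3.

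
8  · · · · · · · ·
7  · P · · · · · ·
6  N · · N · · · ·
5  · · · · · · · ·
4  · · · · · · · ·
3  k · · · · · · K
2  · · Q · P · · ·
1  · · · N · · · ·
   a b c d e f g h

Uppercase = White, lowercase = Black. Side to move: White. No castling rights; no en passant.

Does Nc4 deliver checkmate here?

After Nc4: black king on a3; in check: yes, from the white knight on c4.
King squares — a2: attacked by Qc2; b2: attacked by Nd1; b3: attacked by Qc2; a4: attacked by Qc2; b4: attacked by Na6.
Black has no legal moves → checkmate.

yes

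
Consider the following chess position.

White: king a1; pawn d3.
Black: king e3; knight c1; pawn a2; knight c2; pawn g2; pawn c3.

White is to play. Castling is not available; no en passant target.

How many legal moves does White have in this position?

White to move; king on a1.
In check: yes, from the black knight on c2.
Legal moves: none.
Count: 0.

0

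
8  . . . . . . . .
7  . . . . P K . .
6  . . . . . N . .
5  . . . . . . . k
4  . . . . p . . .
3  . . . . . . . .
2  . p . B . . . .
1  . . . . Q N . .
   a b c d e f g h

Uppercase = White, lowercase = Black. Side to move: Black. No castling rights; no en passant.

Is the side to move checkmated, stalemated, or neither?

Black to move; black king on h5.
In check: yes, from the white knight on f6.
King squares — g4: attacked by Nf6; h4: attacked by Qe1; g5: attacked by Bd2; g6: attacked by Kf7; h6: attacked by Bd2.
Legal moves for Black: none.
In check with no legal moves → checkmate.

checkmate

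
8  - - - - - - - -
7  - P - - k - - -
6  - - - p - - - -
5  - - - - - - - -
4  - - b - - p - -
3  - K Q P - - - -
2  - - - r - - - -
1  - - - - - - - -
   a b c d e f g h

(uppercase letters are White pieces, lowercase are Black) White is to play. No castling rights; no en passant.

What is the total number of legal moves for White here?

White to move; king on b3.
In check: yes, from the black bishop on c4.
Legal moves: Kxc4, Kb4, Ka4, Ka3, Qxc4, dxc4.
Count: 6.

6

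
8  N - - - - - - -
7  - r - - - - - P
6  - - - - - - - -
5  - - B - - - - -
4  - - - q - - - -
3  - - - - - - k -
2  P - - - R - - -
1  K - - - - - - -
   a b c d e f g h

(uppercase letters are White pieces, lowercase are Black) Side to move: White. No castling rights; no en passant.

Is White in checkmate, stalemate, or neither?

White to move; white king on a1.
In check: yes, from the black queen on d4.
Legal moves for White: Bxd4, Rb2.
White is in check but has 2 legal moves → neither.

neither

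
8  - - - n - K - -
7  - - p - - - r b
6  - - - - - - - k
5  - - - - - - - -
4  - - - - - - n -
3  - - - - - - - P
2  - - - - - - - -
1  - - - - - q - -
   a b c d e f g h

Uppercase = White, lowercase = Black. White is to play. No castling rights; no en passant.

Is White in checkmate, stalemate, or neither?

White to move; white king on f8.
In check: yes, from the black queen on f1.
King squares — e7: attacked by Rg7; f7: attacked by Qf1; g7: attacked by Kh6; e8: available; g8: attacked by Rg7.
Legal moves for White: Ke8.
White is in check but has 1 legal move → neither.

neither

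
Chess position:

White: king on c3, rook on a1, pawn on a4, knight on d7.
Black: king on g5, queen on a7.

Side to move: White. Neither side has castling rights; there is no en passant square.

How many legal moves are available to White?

23

White to move; king on c3.
In check: no.
Legal moves: Nf8, Nb8, Nf6, Nb6, Ne5, Nc5, Kc4, Kb4, Kd3, Kb3, Kd2, Kc2, Kb2, Ra3, Ra2, Rh1, Rg1+, Rf1, Re1, Rd1, Rc1, Rb1, a5.
Count: 23.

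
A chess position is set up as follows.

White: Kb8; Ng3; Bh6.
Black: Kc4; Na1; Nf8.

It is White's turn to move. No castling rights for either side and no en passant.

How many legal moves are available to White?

18

White to move; king on b8.
In check: no.
Legal moves: Kc8, Ka8, Kc7, Kb7, Ka7, Bxf8, Bg7, Bg5, Bf4, Be3, Bd2, Bc1, Nh5, Nf5, Ne4, Ne2, Nh1, Nf1.
Count: 18.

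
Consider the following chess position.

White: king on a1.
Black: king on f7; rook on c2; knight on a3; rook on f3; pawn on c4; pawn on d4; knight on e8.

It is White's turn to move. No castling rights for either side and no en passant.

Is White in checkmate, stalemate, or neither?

stalemate

White to move; white king on a1.
In check: no.
King squares — b1: attacked by Na3; a2: attacked by Rc2; b2: attacked by Rc2.
Legal moves for White: none.
Not in check and no legal moves → stalemate.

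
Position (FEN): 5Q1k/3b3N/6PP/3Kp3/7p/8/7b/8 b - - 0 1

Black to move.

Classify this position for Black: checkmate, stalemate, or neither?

Black to move; black king on h8.
In check: yes, from the white queen on f8.
King squares — g7: attacked by Ph6; h7: attacked by Pg6; g8: attacked by Qf8.
Legal moves for Black: none.
In check with no legal moves → checkmate.

checkmate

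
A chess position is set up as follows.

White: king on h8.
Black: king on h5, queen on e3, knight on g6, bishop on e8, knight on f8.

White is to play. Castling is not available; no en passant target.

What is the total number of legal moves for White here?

White to move; king on h8.
In check: yes, from the black knight on g6.
Legal moves: Kg8, Kg7.
Count: 2.

2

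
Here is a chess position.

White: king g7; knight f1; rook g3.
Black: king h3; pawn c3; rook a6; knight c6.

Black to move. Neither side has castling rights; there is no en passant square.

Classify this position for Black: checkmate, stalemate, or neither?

neither

Black to move; black king on h3.
In check: yes, from the white rook on g3.
Legal moves for Black: Kh4.
Black is in check but has 1 legal move → neither.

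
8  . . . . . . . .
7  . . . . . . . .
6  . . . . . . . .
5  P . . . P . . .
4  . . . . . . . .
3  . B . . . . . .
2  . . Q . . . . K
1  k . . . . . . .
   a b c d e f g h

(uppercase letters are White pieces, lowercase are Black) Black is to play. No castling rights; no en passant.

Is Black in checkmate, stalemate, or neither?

Black to move; black king on a1.
In check: no.
King squares — b1: attacked by Qc2; a2: attacked by Qc2; b2: attacked by Qc2.
Legal moves for Black: none.
Not in check and no legal moves → stalemate.

stalemate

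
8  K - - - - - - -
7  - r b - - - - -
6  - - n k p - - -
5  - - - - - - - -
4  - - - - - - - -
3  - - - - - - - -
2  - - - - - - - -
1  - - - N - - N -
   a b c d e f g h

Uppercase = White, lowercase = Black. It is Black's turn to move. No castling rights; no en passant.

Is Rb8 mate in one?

After Rb8: white king on a8; in check: yes, from the black rook on b8.
King squares — a7: attacked by Nc6; b7: attacked by Rb8; b8: attacked by Nc6.
White has no legal moves → checkmate.

yes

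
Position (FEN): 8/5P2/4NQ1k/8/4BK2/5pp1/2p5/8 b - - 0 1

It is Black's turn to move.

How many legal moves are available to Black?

1

Black to move; king on h6.
In check: yes, from the white queen on f6.
Legal moves: Kh5.
Count: 1.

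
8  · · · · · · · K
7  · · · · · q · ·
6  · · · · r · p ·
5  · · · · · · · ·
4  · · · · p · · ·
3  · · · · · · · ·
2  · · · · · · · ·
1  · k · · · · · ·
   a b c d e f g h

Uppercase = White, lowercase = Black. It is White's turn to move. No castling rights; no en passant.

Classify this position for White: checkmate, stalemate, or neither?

stalemate

White to move; white king on h8.
In check: no.
King squares — g7: attacked by Qf7; h7: attacked by Qf7; g8: attacked by Qf7.
Legal moves for White: none.
Not in check and no legal moves → stalemate.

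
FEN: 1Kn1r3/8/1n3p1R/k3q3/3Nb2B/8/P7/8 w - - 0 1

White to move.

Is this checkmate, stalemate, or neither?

White to move; white king on b8.
In check: yes, from the black queen on e5.
King squares — a7: attacked by Nc8; b7: attacked by Be4; c7: attacked by Qe5; a8: attacked by Be4; c8: attacked by Nb6.
Legal moves for White: none.
In check with no legal moves → checkmate.

checkmate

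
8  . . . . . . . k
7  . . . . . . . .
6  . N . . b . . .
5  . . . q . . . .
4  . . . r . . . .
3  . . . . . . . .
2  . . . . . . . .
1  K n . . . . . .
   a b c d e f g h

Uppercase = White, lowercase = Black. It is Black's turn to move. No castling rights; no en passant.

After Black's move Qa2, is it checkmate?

After Qa2: white king on a1; in check: yes, from the black queen on a2.
King squares — b1: attacked by Qa2; a2: attacked by Be6; b2: attacked by Qa2.
White has no legal moves → checkmate.

yes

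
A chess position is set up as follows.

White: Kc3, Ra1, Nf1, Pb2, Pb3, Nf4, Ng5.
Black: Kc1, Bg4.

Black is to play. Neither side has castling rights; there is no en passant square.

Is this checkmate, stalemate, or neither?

Black to move; black king on c1.
In check: yes, from the white rook on a1.
King squares — b1: attacked by Ra1; d1: attacked by Ra1; b2: attacked by Kc3; c2: attacked by Kc3; d2: attacked by Nf1.
Legal moves for Black: none.
In check with no legal moves → checkmate.

checkmate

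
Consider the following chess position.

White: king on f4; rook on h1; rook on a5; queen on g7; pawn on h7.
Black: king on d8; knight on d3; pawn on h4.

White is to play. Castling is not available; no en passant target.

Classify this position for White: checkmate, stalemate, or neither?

White to move; white king on f4.
In check: yes, from the black knight on d3.
Legal moves for White: Kg5, Kf5, Kg4, Ke4, Kf3, Ke3.
White is in check but has 6 legal moves → neither.

neither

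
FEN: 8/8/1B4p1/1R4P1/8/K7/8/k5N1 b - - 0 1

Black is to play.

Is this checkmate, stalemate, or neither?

Black to move; black king on a1.
In check: no.
King squares — b1: attacked by Rb5; a2: attacked by Ka3; b2: attacked by Ka3.
Legal moves for Black: none.
Not in check and no legal moves → stalemate.

stalemate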